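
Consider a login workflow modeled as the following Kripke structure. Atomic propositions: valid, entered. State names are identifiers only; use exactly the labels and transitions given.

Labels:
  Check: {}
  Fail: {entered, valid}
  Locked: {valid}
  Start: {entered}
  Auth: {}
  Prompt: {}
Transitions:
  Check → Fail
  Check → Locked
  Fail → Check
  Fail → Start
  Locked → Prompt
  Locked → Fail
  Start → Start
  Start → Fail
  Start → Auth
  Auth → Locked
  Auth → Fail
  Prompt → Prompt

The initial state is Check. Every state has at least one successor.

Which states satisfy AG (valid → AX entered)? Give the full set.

{Prompt}

States satisfying valid → AX entered: {Check, Start, Auth, Prompt}.
States satisfying AG (valid → AX entered): {Prompt}.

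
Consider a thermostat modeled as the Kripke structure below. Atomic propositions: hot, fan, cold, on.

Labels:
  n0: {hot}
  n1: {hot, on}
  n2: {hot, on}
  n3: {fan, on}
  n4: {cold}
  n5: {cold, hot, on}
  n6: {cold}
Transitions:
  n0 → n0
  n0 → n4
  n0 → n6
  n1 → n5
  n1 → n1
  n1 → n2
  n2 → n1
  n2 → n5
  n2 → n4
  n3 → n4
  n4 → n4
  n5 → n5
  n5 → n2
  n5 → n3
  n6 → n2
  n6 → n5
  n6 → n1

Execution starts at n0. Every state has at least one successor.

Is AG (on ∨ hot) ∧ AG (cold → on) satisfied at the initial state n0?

States satisfying on ∨ hot: {n0, n1, n2, n3, n5}.
States satisfying AG (on ∨ hot): ∅.
States satisfying cold → on: {n0, n1, n2, n3, n5}.
States satisfying AG (cold → on): ∅.
States satisfying AG (on ∨ hot) ∧ AG (cold → on): ∅.
n0 ∉ Sat(AG (on ∨ hot) ∧ AG (cold → on)).

No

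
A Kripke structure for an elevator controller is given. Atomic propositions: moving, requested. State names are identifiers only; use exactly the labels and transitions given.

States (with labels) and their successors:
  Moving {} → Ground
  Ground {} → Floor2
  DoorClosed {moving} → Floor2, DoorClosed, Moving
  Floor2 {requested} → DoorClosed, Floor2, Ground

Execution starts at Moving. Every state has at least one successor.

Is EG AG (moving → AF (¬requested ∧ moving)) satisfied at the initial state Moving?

Satisfied

States satisfying AG (moving → AF (¬requested ∧ moving)): {Moving, Ground, DoorClosed, Floor2}.
States satisfying EG AG (moving → AF (¬requested ∧ moving)): {Moving, Ground, DoorClosed, Floor2}.
Moving ∈ Sat(EG AG (moving → AF (¬requested ∧ moving))).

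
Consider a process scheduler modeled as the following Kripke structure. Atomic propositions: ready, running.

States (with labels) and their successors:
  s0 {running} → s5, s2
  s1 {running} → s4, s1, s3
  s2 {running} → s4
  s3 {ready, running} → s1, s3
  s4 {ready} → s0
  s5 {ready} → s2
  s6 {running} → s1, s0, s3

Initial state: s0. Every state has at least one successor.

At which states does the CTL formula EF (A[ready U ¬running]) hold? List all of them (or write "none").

{s0, s1, s2, s3, s4, s5, s6}

States satisfying A[ready U ¬running]: {s4, s5}.
States satisfying EF (A[ready U ¬running]): {s0, s1, s2, s3, s4, s5, s6}.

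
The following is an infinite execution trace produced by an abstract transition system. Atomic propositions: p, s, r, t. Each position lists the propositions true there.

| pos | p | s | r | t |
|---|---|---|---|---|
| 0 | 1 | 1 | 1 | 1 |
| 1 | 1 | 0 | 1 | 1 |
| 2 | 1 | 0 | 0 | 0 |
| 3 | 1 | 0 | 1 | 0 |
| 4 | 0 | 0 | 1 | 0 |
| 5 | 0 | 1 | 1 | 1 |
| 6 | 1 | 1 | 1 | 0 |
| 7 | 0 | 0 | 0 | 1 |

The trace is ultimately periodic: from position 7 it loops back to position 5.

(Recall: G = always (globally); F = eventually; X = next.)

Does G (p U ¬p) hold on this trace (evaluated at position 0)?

p U ¬p holds at every position 0..7, and those are all positions ever visited, so G (p U ¬p) holds.

Holds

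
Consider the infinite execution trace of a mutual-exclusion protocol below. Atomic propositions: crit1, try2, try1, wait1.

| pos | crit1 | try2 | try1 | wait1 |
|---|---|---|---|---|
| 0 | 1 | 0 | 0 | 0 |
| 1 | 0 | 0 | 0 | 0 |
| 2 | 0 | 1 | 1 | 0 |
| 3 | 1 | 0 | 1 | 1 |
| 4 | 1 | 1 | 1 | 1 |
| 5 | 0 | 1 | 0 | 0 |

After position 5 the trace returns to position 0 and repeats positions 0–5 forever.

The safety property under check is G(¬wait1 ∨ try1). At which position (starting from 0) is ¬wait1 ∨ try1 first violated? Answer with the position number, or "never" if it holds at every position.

never

¬wait1 ∨ try1 holds at every position 0..5, and those are all the positions the trace ever visits, so the invariant G(¬wait1 ∨ try1) is never violated.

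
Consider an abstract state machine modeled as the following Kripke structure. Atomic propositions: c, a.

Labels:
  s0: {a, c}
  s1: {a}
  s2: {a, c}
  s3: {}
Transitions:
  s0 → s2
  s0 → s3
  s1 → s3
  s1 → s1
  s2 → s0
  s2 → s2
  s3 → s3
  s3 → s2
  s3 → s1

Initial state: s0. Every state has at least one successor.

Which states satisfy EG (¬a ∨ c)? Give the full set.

States satisfying ¬a ∨ c: {s0, s2, s3}.
States satisfying EG (¬a ∨ c): {s0, s2, s3}.

{s0, s2, s3}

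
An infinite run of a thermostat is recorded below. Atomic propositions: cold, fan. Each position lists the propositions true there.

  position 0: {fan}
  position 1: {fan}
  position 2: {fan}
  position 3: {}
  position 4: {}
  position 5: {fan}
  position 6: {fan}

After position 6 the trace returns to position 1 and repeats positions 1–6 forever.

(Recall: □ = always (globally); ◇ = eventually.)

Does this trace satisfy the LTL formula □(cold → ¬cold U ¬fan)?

Satisfied

cold → ¬cold U ¬fan holds at every position 0..6, and those are all positions ever visited, so □(cold → ¬cold U ¬fan) holds.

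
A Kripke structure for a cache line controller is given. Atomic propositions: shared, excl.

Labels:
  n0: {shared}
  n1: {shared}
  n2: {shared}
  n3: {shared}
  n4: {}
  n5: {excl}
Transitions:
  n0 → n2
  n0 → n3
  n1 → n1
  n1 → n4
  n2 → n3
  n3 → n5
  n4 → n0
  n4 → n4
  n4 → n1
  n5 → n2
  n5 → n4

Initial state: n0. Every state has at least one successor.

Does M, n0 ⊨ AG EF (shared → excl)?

Satisfied

States satisfying EF (shared → excl): {n0, n1, n2, n3, n4, n5}.
States satisfying AG EF (shared → excl): {n0, n1, n2, n3, n4, n5}.
Every state reachable from n0 satisfies EF (shared → excl).
n0 ∈ Sat(AG EF (shared → excl)).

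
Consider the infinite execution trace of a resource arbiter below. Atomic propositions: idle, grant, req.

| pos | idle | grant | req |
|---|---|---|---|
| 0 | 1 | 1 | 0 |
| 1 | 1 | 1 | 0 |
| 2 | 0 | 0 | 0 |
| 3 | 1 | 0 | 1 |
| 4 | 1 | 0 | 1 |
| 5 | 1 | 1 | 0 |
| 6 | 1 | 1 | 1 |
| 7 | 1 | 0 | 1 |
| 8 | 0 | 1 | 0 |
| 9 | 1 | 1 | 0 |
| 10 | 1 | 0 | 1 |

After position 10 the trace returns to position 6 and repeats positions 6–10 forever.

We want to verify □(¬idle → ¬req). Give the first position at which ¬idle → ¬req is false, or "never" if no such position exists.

never

¬idle → ¬req holds at every position 0..10, and those are all the positions the trace ever visits, so the invariant □(¬idle → ¬req) is never violated.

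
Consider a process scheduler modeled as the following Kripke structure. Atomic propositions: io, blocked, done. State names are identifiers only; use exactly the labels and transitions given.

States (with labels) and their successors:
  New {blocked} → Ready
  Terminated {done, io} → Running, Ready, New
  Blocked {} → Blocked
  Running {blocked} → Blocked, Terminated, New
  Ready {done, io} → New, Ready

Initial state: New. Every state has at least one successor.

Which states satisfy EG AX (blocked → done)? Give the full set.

{Blocked}

States satisfying AX (blocked → done): {New, Blocked}.
States satisfying EG AX (blocked → done): {Blocked}.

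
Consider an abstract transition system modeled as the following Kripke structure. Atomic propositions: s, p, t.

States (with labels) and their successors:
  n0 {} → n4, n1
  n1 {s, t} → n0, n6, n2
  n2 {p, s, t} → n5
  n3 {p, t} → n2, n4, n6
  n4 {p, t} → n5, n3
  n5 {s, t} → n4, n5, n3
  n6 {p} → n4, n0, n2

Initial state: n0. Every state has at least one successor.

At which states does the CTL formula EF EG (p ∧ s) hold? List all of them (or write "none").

none

States satisfying EG (p ∧ s): ∅.
States satisfying EF EG (p ∧ s): ∅.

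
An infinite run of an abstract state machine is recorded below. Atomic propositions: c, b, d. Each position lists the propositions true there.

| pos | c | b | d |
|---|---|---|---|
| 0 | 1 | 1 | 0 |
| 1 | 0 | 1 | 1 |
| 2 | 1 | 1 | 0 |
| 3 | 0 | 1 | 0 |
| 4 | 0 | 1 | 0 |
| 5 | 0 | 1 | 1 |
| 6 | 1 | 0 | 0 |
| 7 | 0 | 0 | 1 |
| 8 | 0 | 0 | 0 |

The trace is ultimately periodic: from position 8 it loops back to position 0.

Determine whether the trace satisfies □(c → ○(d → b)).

No

c → ○(d → b) must hold at every position from 0 onward. It fails at position 6, so □(c → ○(d → b)) is false.
Positions where c holds: 0, 2, 6.
Check ○(d → b) at each: 0→ok, 2→ok, 6→fails.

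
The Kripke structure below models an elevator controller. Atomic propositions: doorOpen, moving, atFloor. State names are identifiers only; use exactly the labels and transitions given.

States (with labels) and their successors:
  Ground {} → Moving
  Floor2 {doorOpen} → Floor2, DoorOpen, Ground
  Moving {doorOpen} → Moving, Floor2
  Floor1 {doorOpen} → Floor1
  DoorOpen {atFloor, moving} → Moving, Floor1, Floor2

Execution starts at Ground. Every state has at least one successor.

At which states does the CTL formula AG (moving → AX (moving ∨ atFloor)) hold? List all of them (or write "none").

{Floor1}

States satisfying moving → AX (moving ∨ atFloor): {Ground, Floor2, Moving, Floor1}.
States satisfying AG (moving → AX (moving ∨ atFloor)): {Floor1}.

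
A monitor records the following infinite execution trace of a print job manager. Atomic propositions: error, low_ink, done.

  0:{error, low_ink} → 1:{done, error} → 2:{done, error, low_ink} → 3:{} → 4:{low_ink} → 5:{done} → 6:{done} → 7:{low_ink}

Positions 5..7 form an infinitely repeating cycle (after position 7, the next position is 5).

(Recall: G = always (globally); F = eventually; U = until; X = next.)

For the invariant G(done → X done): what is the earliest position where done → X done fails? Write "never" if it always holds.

Check done → X done at each position in order: 0 ✓, 1 ✓.
At position 2 the labels are {done, error, low_ink} and the next position 3 has {}, so done → X done is false there. This is the first violation.

2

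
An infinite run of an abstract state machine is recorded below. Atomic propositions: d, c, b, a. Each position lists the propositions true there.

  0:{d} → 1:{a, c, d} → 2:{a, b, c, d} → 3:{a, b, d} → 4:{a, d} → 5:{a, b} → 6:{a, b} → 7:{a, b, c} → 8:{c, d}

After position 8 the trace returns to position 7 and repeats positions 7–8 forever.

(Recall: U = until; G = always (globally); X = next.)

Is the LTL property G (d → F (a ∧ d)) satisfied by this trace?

Violated

d → F (a ∧ d) must hold at every position from 0 onward. It fails at position 8, so G (d → F (a ∧ d)) is false.
Positions where d holds: 0, 1, 2, 3, 4, 8.
Check F (a ∧ d) at each: 0→ok, 1→ok, 2→ok, 3→ok, 4→ok, 8→fails.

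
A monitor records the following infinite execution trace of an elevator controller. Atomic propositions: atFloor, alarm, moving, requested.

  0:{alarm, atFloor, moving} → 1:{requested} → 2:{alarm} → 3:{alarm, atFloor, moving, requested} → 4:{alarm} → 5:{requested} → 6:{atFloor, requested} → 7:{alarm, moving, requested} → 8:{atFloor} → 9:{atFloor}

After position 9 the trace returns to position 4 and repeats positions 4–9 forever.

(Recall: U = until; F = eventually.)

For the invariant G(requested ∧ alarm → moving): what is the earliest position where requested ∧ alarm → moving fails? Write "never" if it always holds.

requested ∧ alarm → moving holds at every position 0..9, and those are all the positions the trace ever visits, so the invariant G(requested ∧ alarm → moving) is never violated.

never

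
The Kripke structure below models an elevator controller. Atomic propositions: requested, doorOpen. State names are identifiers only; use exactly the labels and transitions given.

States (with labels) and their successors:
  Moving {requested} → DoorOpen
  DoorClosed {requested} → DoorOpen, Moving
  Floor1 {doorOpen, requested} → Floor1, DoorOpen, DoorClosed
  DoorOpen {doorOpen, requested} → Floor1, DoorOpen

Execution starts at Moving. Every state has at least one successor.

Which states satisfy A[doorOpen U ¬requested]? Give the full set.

States satisfying doorOpen: {Floor1, DoorOpen}.
States satisfying ¬requested: ∅.
States satisfying A[doorOpen U ¬requested]: ∅.

none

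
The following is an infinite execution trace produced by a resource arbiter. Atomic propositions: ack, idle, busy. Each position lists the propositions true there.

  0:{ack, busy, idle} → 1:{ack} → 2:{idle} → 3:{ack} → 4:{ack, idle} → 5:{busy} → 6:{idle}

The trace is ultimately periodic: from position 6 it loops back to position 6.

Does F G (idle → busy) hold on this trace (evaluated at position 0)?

G (idle → busy) is false at every position 0..6, so it never becomes true and F G (idle → busy) fails.

Does not hold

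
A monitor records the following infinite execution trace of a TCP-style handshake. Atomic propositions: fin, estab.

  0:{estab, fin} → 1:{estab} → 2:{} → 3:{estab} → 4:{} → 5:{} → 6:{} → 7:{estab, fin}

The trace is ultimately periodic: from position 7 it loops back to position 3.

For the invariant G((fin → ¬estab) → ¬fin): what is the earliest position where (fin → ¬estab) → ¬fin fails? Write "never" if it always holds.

(fin → ¬estab) → ¬fin holds at every position 0..7, and those are all the positions the trace ever visits, so the invariant G((fin → ¬estab) → ¬fin) is never violated.

never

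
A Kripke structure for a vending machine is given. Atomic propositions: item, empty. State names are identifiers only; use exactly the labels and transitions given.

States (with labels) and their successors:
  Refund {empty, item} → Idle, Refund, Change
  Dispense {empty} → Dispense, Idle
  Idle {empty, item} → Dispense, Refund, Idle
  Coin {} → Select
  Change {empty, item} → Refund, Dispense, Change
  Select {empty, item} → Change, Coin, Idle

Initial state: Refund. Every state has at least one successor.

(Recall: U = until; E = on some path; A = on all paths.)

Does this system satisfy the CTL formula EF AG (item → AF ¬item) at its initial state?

No

States satisfying AG (item → AF ¬item): ∅.
States satisfying EF AG (item → AF ¬item): ∅.
No suitable path/successor from Refund witnesses the formula.
Refund ∉ Sat(EF AG (item → AF ¬item)).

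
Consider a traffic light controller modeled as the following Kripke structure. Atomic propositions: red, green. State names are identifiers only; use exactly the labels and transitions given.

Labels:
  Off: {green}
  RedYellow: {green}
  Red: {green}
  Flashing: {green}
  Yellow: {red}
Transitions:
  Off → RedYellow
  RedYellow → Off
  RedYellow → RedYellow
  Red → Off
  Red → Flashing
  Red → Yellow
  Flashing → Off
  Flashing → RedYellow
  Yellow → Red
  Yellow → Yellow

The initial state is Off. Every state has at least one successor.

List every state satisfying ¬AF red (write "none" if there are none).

States satisfying red: {Yellow}.
States satisfying AF red: {Yellow}.
States satisfying ¬AF red: {Off, RedYellow, Red, Flashing}.

{Off, RedYellow, Red, Flashing}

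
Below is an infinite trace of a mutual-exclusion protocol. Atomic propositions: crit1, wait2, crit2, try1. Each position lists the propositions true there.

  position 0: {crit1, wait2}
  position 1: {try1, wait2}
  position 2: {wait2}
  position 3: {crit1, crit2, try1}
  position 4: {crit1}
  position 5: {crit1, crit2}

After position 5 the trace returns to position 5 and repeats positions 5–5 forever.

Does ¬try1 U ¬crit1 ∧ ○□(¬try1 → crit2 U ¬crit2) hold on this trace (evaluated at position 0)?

Violated

Walking from position 0: ¬crit1 first holds at position 1, and ¬try1 holds at every earlier position along the way, so ¬try1 U ¬crit1 holds.
The position after 0 is 1; □(¬try1 → crit2 U ¬crit2) is false there.
At position 0: ¬try1 U ¬crit1 is true; ○□(¬try1 → crit2 U ¬crit2) is false; so ¬try1 U ¬crit1 ∧ ○□(¬try1 → crit2 U ¬crit2) is false.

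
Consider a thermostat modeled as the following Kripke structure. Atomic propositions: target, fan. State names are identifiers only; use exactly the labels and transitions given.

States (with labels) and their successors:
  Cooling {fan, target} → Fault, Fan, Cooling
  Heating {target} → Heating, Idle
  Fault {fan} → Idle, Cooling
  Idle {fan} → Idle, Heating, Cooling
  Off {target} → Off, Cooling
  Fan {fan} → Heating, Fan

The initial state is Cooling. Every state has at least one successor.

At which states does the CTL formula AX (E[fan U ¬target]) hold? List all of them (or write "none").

{Cooling, Fault}

States satisfying E[fan U ¬target]: {Cooling, Fault, Idle, Fan}.
States satisfying AX (E[fan U ¬target]): {Cooling, Fault}.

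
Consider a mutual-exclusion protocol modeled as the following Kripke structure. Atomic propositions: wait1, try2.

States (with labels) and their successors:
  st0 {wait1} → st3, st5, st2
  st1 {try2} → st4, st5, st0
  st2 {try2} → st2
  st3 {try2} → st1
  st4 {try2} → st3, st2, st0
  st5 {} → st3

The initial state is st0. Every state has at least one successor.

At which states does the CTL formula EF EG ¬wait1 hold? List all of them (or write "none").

States satisfying EG ¬wait1: {st1, st2, st3, st4, st5}.
States satisfying EF EG ¬wait1: {st0, st1, st2, st3, st4, st5}.

{st0, st1, st2, st3, st4, st5}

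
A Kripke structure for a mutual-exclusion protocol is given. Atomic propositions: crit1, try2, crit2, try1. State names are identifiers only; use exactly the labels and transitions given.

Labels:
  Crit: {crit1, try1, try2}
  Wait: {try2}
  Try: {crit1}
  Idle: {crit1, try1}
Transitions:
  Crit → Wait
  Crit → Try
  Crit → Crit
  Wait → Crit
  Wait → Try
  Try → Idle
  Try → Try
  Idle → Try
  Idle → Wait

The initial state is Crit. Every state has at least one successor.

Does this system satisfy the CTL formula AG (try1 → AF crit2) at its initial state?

Violated

States satisfying try1 → AF crit2: {Wait, Try}.
States satisfying AG (try1 → AF crit2): ∅.
Crit is reachable from Crit and violates try1 → AF crit2, so AG fails at Crit.
Crit ∉ Sat(AG (try1 → AF crit2)).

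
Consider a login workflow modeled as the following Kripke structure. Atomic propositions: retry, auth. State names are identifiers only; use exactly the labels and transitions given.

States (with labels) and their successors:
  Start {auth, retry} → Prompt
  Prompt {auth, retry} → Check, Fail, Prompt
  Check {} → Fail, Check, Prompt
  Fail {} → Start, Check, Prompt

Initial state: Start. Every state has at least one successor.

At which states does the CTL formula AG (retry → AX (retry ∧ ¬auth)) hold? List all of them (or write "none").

none

States satisfying retry → AX (retry ∧ ¬auth): {Check, Fail}.
States satisfying AG (retry → AX (retry ∧ ¬auth)): ∅.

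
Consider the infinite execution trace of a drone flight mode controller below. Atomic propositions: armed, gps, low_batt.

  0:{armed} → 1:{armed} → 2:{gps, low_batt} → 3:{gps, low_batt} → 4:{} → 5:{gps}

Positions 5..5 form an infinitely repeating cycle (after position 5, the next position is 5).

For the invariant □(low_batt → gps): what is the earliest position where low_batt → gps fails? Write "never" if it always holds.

never

low_batt → gps holds at every position 0..5, and those are all the positions the trace ever visits, so the invariant □(low_batt → gps) is never violated.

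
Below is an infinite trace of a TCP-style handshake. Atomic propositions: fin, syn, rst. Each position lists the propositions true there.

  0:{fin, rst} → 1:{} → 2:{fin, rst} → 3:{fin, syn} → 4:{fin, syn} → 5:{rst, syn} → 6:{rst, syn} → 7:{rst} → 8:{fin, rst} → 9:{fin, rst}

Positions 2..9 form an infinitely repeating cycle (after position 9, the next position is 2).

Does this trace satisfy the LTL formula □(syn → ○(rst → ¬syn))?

syn → ○(rst → ¬syn) must hold at every position from 0 onward. It fails at position 4, so □(syn → ○(rst → ¬syn)) is false.
Positions where syn holds: 3, 4, 5, 6.
Check ○(rst → ¬syn) at each: 3→ok, 4→fails, 5→fails, 6→ok.

No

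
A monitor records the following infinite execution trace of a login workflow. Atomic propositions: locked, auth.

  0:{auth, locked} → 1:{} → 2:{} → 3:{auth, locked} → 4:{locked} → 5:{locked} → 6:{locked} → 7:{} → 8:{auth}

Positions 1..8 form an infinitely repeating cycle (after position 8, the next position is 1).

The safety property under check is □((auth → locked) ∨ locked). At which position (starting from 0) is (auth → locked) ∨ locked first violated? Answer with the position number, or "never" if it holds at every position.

8

Check (auth → locked) ∨ locked at each position in order: 0 ✓, 1 ✓, 2 ✓, 3 ✓, 4 ✓, 5 ✓, 6 ✓, 7 ✓.
At position 8 the labels are {auth}, so (auth → locked) ∨ locked is false there. This is the first violation.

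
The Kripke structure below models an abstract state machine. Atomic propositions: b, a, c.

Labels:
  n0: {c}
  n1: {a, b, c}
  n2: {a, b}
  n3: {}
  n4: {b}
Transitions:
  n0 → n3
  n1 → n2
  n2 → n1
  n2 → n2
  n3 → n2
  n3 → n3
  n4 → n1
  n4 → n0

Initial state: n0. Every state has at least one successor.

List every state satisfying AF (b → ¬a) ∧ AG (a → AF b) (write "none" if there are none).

{n0, n3, n4}

States satisfying b → ¬a: {n0, n3, n4}.
States satisfying AF (b → ¬a): {n0, n3, n4}.
States satisfying a → AF b: {n0, n1, n2, n3, n4}.
States satisfying AG (a → AF b): {n0, n1, n2, n3, n4}.
States satisfying AF (b → ¬a) ∧ AG (a → AF b): {n0, n3, n4}.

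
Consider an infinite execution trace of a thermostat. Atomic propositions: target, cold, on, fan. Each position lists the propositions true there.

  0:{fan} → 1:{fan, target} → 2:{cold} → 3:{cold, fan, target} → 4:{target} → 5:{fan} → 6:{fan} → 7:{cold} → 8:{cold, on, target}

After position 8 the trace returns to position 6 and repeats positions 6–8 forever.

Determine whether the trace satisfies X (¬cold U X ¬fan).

The position after 0 is 1; ¬cold U X ¬fan is true there.

Yes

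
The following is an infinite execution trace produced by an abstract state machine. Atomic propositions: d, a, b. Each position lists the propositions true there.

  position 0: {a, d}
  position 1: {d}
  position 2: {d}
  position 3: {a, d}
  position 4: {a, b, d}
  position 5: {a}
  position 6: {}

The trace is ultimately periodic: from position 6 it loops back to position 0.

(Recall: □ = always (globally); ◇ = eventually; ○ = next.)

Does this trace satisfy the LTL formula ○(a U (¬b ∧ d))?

Yes

The position after 0 is 1; a U (¬b ∧ d) is true there.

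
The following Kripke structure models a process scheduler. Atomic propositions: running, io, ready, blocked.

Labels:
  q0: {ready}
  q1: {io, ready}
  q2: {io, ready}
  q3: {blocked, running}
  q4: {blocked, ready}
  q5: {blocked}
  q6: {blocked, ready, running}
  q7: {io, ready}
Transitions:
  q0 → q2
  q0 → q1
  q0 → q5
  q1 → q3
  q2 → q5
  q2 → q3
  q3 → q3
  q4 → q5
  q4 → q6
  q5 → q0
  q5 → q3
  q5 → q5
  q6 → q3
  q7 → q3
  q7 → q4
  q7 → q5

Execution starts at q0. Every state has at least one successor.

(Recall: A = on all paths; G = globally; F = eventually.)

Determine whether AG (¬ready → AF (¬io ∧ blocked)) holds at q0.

States satisfying ¬ready → AF (¬io ∧ blocked): {q0, q1, q2, q3, q4, q5, q6, q7}.
States satisfying AG (¬ready → AF (¬io ∧ blocked)): {q0, q1, q2, q3, q4, q5, q6, q7}.
Every state reachable from q0 satisfies ¬ready → AF (¬io ∧ blocked).
q0 ∈ Sat(AG (¬ready → AF (¬io ∧ blocked))).

Yes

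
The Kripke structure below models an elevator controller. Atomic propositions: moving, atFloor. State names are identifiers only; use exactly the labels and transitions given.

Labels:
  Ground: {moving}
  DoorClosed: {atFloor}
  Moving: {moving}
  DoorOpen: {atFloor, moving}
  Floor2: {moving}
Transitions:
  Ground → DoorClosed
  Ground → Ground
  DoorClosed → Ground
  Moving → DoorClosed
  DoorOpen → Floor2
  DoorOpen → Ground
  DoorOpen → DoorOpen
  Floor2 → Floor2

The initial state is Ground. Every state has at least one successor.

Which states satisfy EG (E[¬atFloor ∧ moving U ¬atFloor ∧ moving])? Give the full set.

States satisfying E[¬atFloor ∧ moving U ¬atFloor ∧ moving]: {Ground, Moving, Floor2}.
States satisfying EG (E[¬atFloor ∧ moving U ¬atFloor ∧ moving]): {Ground, Floor2}.

{Ground, Floor2}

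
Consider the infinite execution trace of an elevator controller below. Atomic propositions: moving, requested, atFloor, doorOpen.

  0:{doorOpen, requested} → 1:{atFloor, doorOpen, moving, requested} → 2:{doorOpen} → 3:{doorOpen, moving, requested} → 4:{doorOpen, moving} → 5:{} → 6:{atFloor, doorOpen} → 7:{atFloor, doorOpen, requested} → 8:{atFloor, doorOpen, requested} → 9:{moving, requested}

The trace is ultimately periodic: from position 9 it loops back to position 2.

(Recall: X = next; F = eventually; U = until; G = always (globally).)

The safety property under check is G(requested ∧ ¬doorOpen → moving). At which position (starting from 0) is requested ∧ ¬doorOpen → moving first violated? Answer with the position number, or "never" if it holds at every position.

never

requested ∧ ¬doorOpen → moving holds at every position 0..9, and those are all the positions the trace ever visits, so the invariant G(requested ∧ ¬doorOpen → moving) is never violated.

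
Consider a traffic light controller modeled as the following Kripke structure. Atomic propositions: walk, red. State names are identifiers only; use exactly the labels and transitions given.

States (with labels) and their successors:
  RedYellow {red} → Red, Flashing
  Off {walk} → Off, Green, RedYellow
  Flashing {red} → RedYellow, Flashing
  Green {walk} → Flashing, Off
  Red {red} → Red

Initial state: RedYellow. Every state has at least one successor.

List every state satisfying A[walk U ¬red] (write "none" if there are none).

States satisfying walk: {Off, Green}.
States satisfying ¬red: {Off, Green}.
States satisfying A[walk U ¬red]: {Off, Green}.

{Off, Green}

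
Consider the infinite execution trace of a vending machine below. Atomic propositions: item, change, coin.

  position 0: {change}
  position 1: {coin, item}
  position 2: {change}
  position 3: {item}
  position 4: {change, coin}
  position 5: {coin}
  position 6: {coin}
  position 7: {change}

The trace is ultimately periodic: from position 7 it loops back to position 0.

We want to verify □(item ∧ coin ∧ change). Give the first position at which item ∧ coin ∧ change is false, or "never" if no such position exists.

0

At position 0 the labels are {change}, so item ∧ coin ∧ change is false there. This is the first violation.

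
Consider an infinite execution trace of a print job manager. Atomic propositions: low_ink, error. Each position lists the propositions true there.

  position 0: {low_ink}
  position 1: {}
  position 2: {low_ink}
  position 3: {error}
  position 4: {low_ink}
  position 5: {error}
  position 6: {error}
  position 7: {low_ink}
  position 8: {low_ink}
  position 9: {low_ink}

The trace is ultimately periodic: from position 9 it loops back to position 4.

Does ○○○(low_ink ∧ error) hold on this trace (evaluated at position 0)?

Does not hold

The position after 0 is 1; ○○(low_ink ∧ error) is false there.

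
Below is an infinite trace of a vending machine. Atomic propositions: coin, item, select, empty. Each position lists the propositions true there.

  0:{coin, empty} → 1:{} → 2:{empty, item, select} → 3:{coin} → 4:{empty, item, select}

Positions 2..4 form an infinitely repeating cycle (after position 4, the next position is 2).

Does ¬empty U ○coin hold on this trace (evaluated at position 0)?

Violated

Walking from position 0: at position 0, ○coin has not yet held and ¬empty fails, so ¬empty U ○coin is false.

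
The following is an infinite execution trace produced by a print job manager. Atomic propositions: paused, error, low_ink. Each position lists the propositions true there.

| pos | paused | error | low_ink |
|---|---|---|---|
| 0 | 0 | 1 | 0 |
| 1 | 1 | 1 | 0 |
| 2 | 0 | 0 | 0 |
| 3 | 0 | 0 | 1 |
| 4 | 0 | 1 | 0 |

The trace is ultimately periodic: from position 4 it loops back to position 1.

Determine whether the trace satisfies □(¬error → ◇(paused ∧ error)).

Yes

¬error → ◇(paused ∧ error) holds at every position 0..4, and those are all positions ever visited, so □(¬error → ◇(paused ∧ error)) holds.
Positions where ¬error holds: 2, 3.
Check ◇(paused ∧ error) at each: 2→ok, 3→ok.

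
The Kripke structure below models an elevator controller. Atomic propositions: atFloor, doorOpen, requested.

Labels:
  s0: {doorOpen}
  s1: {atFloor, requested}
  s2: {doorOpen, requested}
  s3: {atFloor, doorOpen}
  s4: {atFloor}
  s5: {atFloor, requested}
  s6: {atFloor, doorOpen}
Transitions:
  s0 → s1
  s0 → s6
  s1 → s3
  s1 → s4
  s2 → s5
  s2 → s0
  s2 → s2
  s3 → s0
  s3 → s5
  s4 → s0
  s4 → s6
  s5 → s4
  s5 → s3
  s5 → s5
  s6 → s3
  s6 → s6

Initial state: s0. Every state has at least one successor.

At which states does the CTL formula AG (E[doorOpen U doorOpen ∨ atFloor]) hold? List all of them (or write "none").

States satisfying E[doorOpen U doorOpen ∨ atFloor]: {s0, s1, s2, s3, s4, s5, s6}.
States satisfying AG (E[doorOpen U doorOpen ∨ atFloor]): {s0, s1, s2, s3, s4, s5, s6}.

{s0, s1, s2, s3, s4, s5, s6}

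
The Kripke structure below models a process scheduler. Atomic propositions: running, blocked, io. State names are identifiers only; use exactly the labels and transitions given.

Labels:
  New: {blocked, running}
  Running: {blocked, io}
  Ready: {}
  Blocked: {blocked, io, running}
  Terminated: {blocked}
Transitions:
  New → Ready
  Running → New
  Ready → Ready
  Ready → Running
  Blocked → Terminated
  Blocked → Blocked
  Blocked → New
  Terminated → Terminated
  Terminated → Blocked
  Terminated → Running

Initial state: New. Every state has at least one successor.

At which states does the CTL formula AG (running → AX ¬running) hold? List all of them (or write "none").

States satisfying running → AX ¬running: {New, Running, Ready, Terminated}.
States satisfying AG (running → AX ¬running): {New, Running, Ready}.

{New, Running, Ready}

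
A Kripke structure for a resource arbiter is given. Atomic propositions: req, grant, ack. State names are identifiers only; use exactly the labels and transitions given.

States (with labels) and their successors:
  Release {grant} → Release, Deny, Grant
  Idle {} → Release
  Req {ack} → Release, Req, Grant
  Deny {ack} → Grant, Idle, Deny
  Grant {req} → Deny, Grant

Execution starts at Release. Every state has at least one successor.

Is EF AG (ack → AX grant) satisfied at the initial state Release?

States satisfying AG (ack → AX grant): ∅.
States satisfying EF AG (ack → AX grant): ∅.
No suitable path/successor from Release witnesses the formula.
Release ∉ Sat(EF AG (ack → AX grant)).

Does not hold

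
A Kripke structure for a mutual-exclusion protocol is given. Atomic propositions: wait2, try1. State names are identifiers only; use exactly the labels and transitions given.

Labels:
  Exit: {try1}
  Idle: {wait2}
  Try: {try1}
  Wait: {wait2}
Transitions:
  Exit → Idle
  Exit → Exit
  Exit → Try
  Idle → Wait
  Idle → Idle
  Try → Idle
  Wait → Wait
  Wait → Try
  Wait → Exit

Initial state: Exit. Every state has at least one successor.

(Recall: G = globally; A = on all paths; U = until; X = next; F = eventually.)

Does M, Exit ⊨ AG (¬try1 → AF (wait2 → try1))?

Violated

States satisfying ¬try1 → AF (wait2 → try1): {Exit, Try}.
States satisfying AG (¬try1 → AF (wait2 → try1)): ∅.
Idle is reachable from Exit and violates ¬try1 → AF (wait2 → try1), so AG fails at Exit.
Exit ∉ Sat(AG (¬try1 → AF (wait2 → try1))).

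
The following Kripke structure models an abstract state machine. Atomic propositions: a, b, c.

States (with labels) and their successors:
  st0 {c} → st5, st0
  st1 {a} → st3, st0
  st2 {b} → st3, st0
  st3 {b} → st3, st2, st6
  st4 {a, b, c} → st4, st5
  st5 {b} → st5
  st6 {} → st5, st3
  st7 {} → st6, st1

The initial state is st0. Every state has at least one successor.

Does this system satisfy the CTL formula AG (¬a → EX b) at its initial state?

States satisfying ¬a → EX b: {st0, st1, st2, st3, st4, st5, st6}.
States satisfying AG (¬a → EX b): {st0, st1, st2, st3, st4, st5, st6}.
Every state reachable from st0 satisfies ¬a → EX b.
st0 ∈ Sat(AG (¬a → EX b)).

Yes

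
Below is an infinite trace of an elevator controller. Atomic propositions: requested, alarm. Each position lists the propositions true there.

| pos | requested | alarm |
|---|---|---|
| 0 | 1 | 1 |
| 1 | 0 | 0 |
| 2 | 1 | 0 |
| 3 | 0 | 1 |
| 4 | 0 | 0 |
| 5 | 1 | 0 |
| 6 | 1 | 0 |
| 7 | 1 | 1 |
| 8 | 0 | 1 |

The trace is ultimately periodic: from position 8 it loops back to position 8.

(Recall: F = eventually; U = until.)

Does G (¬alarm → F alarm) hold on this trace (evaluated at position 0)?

¬alarm → F alarm holds at every position 0..8, and those are all positions ever visited, so G (¬alarm → F alarm) holds.
Positions where ¬alarm holds: 1, 2, 4, 5, 6.
Check F alarm at each: 1→ok, 2→ok, 4→ok, 5→ok, 6→ok.

Yes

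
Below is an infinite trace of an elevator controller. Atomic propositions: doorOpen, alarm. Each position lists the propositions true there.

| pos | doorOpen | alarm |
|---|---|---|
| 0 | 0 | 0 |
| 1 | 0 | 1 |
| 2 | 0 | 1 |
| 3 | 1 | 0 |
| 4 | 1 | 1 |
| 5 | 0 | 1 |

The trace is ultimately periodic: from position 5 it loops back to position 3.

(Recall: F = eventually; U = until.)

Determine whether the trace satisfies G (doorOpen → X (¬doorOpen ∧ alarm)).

Violated

doorOpen → X (¬doorOpen ∧ alarm) must hold at every position from 0 onward. It fails at position 3, so G (doorOpen → X (¬doorOpen ∧ alarm)) is false.
Positions where doorOpen holds: 3, 4.
Check X (¬doorOpen ∧ alarm) at each: 3→fails, 4→ok.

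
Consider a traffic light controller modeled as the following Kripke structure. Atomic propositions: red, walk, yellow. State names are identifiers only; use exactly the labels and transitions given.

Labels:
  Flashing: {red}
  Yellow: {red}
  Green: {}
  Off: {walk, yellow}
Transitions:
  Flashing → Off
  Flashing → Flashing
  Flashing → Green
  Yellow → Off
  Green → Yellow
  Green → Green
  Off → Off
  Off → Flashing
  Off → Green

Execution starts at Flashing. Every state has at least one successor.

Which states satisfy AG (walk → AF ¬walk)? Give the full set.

States satisfying walk → AF ¬walk: {Flashing, Yellow, Green}.
States satisfying AG (walk → AF ¬walk): ∅.

none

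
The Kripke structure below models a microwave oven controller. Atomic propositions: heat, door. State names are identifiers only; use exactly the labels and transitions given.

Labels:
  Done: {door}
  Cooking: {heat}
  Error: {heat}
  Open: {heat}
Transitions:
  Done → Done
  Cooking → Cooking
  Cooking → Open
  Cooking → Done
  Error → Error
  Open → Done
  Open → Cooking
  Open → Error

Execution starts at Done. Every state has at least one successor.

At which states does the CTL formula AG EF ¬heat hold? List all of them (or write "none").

States satisfying EF ¬heat: {Done, Cooking, Open}.
States satisfying AG EF ¬heat: {Done}.

{Done}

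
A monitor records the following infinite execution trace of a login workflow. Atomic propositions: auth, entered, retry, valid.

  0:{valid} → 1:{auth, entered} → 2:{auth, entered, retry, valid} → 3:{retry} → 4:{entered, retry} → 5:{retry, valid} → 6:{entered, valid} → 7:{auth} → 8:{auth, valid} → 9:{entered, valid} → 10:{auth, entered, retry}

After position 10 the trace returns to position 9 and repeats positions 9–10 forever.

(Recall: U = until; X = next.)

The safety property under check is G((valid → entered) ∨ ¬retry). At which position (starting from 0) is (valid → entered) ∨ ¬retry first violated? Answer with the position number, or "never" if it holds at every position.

Check (valid → entered) ∨ ¬retry at each position in order: 0 ✓, 1 ✓, 2 ✓, 3 ✓, 4 ✓.
At position 5 the labels are {retry, valid}, so (valid → entered) ∨ ¬retry is false there. This is the first violation.

5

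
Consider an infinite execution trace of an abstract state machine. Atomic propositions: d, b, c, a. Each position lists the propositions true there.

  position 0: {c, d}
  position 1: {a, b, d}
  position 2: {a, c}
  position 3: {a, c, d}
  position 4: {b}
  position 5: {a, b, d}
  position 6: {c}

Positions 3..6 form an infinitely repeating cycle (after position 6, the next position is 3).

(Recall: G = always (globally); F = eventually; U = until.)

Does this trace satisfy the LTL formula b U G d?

Walking from position 0: at position 0, G d has not yet held and b fails, so b U G d is false.

Violated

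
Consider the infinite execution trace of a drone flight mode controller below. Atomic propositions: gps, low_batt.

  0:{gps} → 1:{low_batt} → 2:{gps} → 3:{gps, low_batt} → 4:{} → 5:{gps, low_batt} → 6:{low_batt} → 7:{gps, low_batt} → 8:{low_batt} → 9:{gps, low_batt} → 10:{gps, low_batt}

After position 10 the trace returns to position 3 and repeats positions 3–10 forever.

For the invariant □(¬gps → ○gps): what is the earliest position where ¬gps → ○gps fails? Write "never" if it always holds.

¬gps → ○gps holds at every position 0..10, and those are all the positions the trace ever visits, so the invariant □(¬gps → ○gps) is never violated.

never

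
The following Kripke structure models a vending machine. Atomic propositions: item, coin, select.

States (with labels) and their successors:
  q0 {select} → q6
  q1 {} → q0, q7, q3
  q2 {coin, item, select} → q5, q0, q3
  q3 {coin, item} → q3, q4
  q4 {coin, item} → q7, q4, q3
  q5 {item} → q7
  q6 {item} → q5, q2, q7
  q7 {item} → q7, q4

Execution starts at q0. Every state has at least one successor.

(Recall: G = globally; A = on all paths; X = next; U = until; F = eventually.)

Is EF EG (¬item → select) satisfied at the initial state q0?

States satisfying EG (¬item → select): {q0, q2, q3, q4, q5, q6, q7}.
States satisfying EF EG (¬item → select): {q0, q1, q2, q3, q4, q5, q6, q7}.
Some path from q0 reaches a state where EG (¬item → select) holds.
q0 ∈ Sat(EF EG (¬item → select)).

Yes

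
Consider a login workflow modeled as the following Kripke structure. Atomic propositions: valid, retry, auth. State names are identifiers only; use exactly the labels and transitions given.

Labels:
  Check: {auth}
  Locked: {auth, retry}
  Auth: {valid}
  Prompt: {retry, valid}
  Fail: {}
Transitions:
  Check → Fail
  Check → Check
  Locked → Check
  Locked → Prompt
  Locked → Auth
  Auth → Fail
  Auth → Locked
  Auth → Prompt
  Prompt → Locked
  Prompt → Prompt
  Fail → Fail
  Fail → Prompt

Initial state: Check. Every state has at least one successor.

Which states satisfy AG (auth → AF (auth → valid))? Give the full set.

none

States satisfying auth → AF (auth → valid): {Auth, Prompt, Fail}.
States satisfying AG (auth → AF (auth → valid)): ∅.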